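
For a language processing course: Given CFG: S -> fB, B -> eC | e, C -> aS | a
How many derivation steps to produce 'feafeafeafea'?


Grammar: S -> fB, B -> eC | e, C -> aS | a
Deriving 'feafeafeafea':
Step 1: S -> fB => fB
Step 2: B -> eC => feC
Step 3: C -> aS => feaS
Step 4: S -> fB => feafB
Step 5: B -> eC => feafeC
Step 6: C -> aS => feafeaS
Step 7: S -> fB => feafeafB
Step 8: B -> eC => feafeafeC
Step 9: C -> aS => feafeafeaS
Step 10: S -> fB => feafeafeafB
Step 11: B -> eC => feafeafeafeC
Step 12: C -> a => feafeafeafea
Total derivation steps: 12

12


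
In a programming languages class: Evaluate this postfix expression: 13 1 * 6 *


Processing tokens left to right:
Push 13, Push 1
Pop 13 and 1, compute 13 * 1 = 13, push 13
Push 6
Pop 13 and 6, compute 13 * 6 = 78, push 78
Stack result: 78

78


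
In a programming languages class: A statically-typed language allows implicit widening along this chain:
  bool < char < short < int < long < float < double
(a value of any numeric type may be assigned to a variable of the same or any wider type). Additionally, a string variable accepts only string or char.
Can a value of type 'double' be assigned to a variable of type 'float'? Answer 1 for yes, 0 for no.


Target variable type: float
Source value type: double
Numeric ranks: double=6, float=5
Widening allowed iff rank(source) <= rank(target): 6 <= 5? No
Result: 0

0


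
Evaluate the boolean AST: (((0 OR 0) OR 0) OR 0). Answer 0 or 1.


Step 1: Evaluate inner node
  0 OR 0 = 0
Step 2: Evaluate next node
  0 OR 0 = 0
Step 3: Evaluate root node
  0 OR 0 = 0

0


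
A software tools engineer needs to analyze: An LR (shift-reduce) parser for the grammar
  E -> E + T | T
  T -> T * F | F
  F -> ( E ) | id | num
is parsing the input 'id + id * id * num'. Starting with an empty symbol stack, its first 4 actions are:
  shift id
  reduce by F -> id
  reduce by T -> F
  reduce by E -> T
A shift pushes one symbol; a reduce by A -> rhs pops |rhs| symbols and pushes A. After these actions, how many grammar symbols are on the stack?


Tracking the symbol stack through each action:
  Action 1: shift 'id' : push -> stack = [id] (size 1)
  Action 2: reduce by F -> id : pop 1, push F -> stack = [F] (size 1)
  Action 3: reduce by T -> F : pop 1, push T -> stack = [T] (size 1)
  Action 4: reduce by E -> T : pop 1, push E -> stack = [E] (size 1)
Final stack size: 1

1


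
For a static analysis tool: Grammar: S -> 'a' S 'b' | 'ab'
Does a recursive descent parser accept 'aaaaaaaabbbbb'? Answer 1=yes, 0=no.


Grammar accepts strings of the form a^n b^n (n >= 1)
Word: 'aaaaaaaabbbbb'
Counting: 8 a's and 5 b's
Check: 8 == 5? No
Mismatch: a-count != b-count
Rejected

0


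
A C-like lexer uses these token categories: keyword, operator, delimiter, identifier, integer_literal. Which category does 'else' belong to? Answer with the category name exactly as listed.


Token: 'else'
Checking categories:
  identifier: no
  integer_literal: no
  operator: no
  keyword: YES
  delimiter: no
Category: keyword

keyword


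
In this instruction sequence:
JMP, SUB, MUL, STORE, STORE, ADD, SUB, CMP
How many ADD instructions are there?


Scanning instruction sequence for ADD:
  Position 1: JMP
  Position 2: SUB
  Position 3: MUL
  Position 4: STORE
  Position 5: STORE
  Position 6: ADD <- MATCH
  Position 7: SUB
  Position 8: CMP
Matches at positions: [6]
Total ADD count: 1

1


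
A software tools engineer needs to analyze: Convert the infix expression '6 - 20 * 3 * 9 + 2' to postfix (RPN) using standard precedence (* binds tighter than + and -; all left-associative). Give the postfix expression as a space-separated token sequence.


Applying the shunting-yard algorithm:
  Operand 6 -> output
  Push '-' onto operator stack -> op-stack: [-]
  Operand 20 -> output
  Push '*' onto operator stack -> op-stack: [-, *]
  Operand 3 -> output
  See '*' (prec 2); top '*' (prec 2) >= it -> pop '*' to output
  Push '*' onto operator stack -> op-stack: [-, *]
  Operand 9 -> output
  See '+' (prec 1); top '*' (prec 2) >= it -> pop '*' to output
  See '+' (prec 1); top '-' (prec 1) >= it -> pop '-' to output
  Push '+' onto operator stack -> op-stack: [+]
  Operand 2 -> output
  End of input: pop '+' to output
Postfix result: 6 20 3 * 9 * - 2 +

6 20 3 * 9 * - 2 +


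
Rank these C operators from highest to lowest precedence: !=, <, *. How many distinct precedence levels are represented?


Looking up precedence for each operator:
  != -> precedence 3
  < -> precedence 4
  * -> precedence 6
Sorted highest to lowest: *, <, !=
Distinct precedence values: [6, 4, 3]
Number of distinct levels: 3

3


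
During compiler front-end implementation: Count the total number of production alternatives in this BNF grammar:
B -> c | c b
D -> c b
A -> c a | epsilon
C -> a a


Counting alternatives per rule:
  B: 2 alternative(s)
  D: 1 alternative(s)
  A: 2 alternative(s)
  C: 1 alternative(s)
Sum: 2 + 1 + 2 + 1 = 6

6


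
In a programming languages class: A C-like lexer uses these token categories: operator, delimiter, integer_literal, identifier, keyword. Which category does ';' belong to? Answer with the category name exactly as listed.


Token: ';'
Checking categories:
  identifier: no
  integer_literal: no
  operator: no
  keyword: no
  delimiter: YES
Category: delimiter

delimiter


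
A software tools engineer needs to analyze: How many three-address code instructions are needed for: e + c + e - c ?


Expression: e + c + e - c
Generating three-address code (respecting * over +/- precedence):
  Instruction 1: t1 = e + c
  Instruction 2: t2 = t1 + e
  Instruction 3: t3 = t2 - c
Total instructions: 3

3


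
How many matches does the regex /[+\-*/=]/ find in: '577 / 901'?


Pattern: /[+\-*/=]/ (operators)
Input: '577 / 901'
Scanning for matches:
  Match 1: '/'
Total matches: 1

1


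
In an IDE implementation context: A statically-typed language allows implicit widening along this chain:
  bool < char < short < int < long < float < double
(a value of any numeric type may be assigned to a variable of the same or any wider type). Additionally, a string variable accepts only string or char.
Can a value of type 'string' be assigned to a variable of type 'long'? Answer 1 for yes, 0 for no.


Target variable type: long
Source value type: string
Rule: string cannot widen to any numeric type
Result: 0

0


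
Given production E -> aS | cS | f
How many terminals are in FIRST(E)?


Production: E -> aS | cS | f
Examining each alternative for leading terminals:
  E -> aS : first terminal = 'a'
  E -> cS : first terminal = 'c'
  E -> f : first terminal = 'f'
FIRST(E) = {a, c, f}
Count: 3

3


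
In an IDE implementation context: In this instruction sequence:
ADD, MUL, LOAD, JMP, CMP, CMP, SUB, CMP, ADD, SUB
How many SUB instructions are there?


Scanning instruction sequence for SUB:
  Position 1: ADD
  Position 2: MUL
  Position 3: LOAD
  Position 4: JMP
  Position 5: CMP
  Position 6: CMP
  Position 7: SUB <- MATCH
  Position 8: CMP
  Position 9: ADD
  Position 10: SUB <- MATCH
Matches at positions: [7, 10]
Total SUB count: 2

2


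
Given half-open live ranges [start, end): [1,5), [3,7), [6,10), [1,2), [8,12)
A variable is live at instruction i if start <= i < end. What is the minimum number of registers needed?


Live ranges:
  Var0: [1, 5)
  Var1: [3, 7)
  Var2: [6, 10)
  Var3: [1, 2)
  Var4: [8, 12)
Sweep-line events (position, delta, active):
  pos=1 start -> active=1
  pos=1 start -> active=2
  pos=2 end -> active=1
  pos=3 start -> active=2
  pos=5 end -> active=1
  pos=6 start -> active=2
  pos=7 end -> active=1
  pos=8 start -> active=2
  pos=10 end -> active=1
  pos=12 end -> active=0
Maximum simultaneous active: 2
Minimum registers needed: 2

2


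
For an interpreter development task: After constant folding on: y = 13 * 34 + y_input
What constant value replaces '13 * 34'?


Identifying constant sub-expression:
  Original: y = 13 * 34 + y_input
  13 and 34 are both compile-time constants
  Evaluating: 13 * 34 = 442
  After folding: y = 442 + y_input

442


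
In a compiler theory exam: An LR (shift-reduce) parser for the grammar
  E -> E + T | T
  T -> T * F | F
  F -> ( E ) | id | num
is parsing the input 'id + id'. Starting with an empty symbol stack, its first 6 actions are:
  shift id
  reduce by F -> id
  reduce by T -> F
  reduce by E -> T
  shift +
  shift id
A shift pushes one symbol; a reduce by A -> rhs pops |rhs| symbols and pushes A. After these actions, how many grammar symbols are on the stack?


Tracking the symbol stack through each action:
  Action 1: shift 'id' : push -> stack = [id] (size 1)
  Action 2: reduce by F -> id : pop 1, push F -> stack = [F] (size 1)
  Action 3: reduce by T -> F : pop 1, push T -> stack = [T] (size 1)
  Action 4: reduce by E -> T : pop 1, push E -> stack = [E] (size 1)
  Action 5: shift '+' : push -> stack = [E, +] (size 2)
  Action 6: shift 'id' : push -> stack = [E, +, id] (size 3)
Final stack size: 3

3


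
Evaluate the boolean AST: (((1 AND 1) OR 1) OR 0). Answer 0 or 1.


Step 1: Evaluate inner node
  1 AND 1 = 1
Step 2: Evaluate next node
  1 OR 1 = 1
Step 3: Evaluate root node
  1 OR 0 = 1

1


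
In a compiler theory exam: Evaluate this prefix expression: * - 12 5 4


Parsing prefix expression: * - 12 5 4
Step 1: Innermost operation '- 12 5'
  12 - 5 = 7
Step 2: Outer operation '* [7] 4'
  7 * 4 = 28

28


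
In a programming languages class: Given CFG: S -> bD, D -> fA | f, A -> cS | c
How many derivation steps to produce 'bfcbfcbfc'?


Grammar: S -> bD, D -> fA | f, A -> cS | c
Deriving 'bfcbfcbfc':
Step 1: S -> bD => bD
Step 2: D -> fA => bfA
Step 3: A -> cS => bfcS
Step 4: S -> bD => bfcbD
Step 5: D -> fA => bfcbfA
Step 6: A -> cS => bfcbfcS
Step 7: S -> bD => bfcbfcbD
Step 8: D -> fA => bfcbfcbfA
Step 9: A -> c => bfcbfcbfc
Total derivation steps: 9

9


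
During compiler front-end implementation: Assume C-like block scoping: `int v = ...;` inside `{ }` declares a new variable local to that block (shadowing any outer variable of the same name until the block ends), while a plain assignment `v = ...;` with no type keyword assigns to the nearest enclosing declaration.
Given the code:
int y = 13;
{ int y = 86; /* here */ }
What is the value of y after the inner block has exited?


Analyzing scoping rules:
Outer scope: declares y = 13
Inner block: 'int y = 86;' declares a NEW y that shadows the outer one
When the block exits the inner y goes out of scope; the outer y was never modified -> 13
Result: 13

13


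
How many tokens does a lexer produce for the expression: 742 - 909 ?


Scanning '742 - 909'
Token 1: '742' -> integer_literal
Token 2: '-' -> operator
Token 3: '909' -> integer_literal
Total tokens: 3

3


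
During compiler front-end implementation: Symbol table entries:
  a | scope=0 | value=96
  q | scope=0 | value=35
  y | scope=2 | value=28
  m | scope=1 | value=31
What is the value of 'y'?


Searching symbol table for 'y':
  a | scope=0 | value=96
  q | scope=0 | value=35
  y | scope=2 | value=28 <- MATCH
  m | scope=1 | value=31
Found 'y' at scope 2 with value 28

28


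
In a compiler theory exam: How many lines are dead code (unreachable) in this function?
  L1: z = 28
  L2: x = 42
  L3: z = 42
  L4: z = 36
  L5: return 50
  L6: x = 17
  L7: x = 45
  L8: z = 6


Analyzing control flow:
  L1: reachable (before return)
  L2: reachable (before return)
  L3: reachable (before return)
  L4: reachable (before return)
  L5: reachable (return statement)
  L6: DEAD (after return at L5)
  L7: DEAD (after return at L5)
  L8: DEAD (after return at L5)
Return at L5, total lines = 8
Dead lines: L6 through L8
Count: 3

3


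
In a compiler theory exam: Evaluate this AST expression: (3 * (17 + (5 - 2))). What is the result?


Expression: (3 * (17 + (5 - 2)))
Evaluating step by step:
  5 - 2 = 3
  17 + 3 = 20
  3 * 20 = 60
Result: 60

60


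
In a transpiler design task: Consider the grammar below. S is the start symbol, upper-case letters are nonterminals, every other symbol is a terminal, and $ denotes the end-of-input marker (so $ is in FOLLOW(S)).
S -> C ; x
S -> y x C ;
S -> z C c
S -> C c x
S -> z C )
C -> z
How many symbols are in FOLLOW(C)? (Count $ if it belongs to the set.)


S is the start symbol and does not occur in any rule body, so FOLLOW(S) = {$}.
Examining every occurrence of C in a rule body:
  S -> C ; x : C is followed by terminal ';' -> add ';'
  S -> y x C ; : C is followed by terminal ';' -> add ';' (already in the set)
  S -> z C c : C is followed by terminal 'c' -> add 'c'
  S -> C c x : C is followed by terminal 'c' -> add 'c' (already in the set)
  S -> z C ) : C is followed by terminal ')' -> add ')'
  C -> z : C does not occur in the body -> contributes nothing
FOLLOW(C) = {), ;, c}
Count: 3

3


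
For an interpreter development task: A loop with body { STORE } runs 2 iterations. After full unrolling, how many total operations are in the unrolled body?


Loop body operations: STORE (1 op per iteration)
Unrolling 2 iterations:
  Iteration 1: STORE (1 ops)
  Iteration 2: STORE (1 ops)
Total: 2 iterations * 1 ops/iter = 2 operations

2


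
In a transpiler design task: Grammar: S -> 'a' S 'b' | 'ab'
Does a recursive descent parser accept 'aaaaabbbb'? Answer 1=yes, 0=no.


Grammar accepts strings of the form a^n b^n (n >= 1)
Word: 'aaaaabbbb'
Counting: 5 a's and 4 b's
Check: 5 == 4? No
Mismatch: a-count != b-count
Rejected

0


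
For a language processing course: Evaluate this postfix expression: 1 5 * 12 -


Processing tokens left to right:
Push 1, Push 5
Pop 1 and 5, compute 1 * 5 = 5, push 5
Push 12
Pop 5 and 12, compute 5 - 12 = -7, push -7
Stack result: -7

-7


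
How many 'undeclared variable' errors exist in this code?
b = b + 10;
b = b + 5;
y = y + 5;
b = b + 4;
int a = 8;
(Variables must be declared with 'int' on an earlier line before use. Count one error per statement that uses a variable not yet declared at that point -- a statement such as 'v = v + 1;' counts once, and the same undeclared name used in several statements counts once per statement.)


Scanning code line by line:
  Line 1: use 'b' -> ERROR (undeclared)
  Line 2: use 'b' -> ERROR (undeclared)
  Line 3: use 'y' -> ERROR (undeclared)
  Line 4: use 'b' -> ERROR (undeclared)
  Line 5: declare 'a' -> declared = ['a']
Total undeclared variable errors: 4

4


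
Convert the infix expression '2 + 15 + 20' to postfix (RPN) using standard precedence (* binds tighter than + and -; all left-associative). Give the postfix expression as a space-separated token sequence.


Applying the shunting-yard algorithm:
  Operand 2 -> output
  Push '+' onto operator stack -> op-stack: [+]
  Operand 15 -> output
  See '+' (prec 1); top '+' (prec 1) >= it -> pop '+' to output
  Push '+' onto operator stack -> op-stack: [+]
  Operand 20 -> output
  End of input: pop '+' to output
Postfix result: 2 15 + 20 +

2 15 + 20 +


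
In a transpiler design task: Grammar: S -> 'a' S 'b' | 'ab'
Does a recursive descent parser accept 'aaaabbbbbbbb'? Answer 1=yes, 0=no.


Grammar accepts strings of the form a^n b^n (n >= 1)
Word: 'aaaabbbbbbbb'
Counting: 4 a's and 8 b's
Check: 4 == 8? No
Mismatch: a-count != b-count
Rejected

0


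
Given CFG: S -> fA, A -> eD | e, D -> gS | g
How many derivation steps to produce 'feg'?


Grammar: S -> fA, A -> eD | e, D -> gS | g
Deriving 'feg':
Step 1: S -> fA => fA
Step 2: A -> eD => feD
Step 3: D -> g => feg
Total derivation steps: 3

3


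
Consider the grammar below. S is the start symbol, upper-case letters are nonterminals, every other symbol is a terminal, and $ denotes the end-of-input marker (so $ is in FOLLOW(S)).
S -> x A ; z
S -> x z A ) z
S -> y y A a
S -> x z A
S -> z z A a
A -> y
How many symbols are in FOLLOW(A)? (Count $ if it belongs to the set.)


S is the start symbol and does not occur in any rule body, so FOLLOW(S) = {$}.
Examining every occurrence of A in a rule body:
  S -> x A ; z : A is followed by terminal ';' -> add ';'
  S -> x z A ) z : A is followed by terminal ')' -> add ')'
  S -> y y A a : A is followed by terminal 'a' -> add 'a'
  S -> x z A : A is at the right end -> add FOLLOW(S) = {$}
  S -> z z A a : A is followed by terminal 'a' -> add 'a' (already in the set)
  A -> y : A does not occur in the body -> contributes nothing
FOLLOW(A) = {), ;, a, $}
Count: 4

4


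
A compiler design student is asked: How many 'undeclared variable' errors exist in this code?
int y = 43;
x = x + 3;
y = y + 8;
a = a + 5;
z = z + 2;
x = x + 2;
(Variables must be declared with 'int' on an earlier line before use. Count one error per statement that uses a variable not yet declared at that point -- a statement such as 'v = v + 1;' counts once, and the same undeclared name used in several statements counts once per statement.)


Scanning code line by line:
  Line 1: declare 'y' -> declared = ['y']
  Line 2: use 'x' -> ERROR (undeclared)
  Line 3: use 'y' -> OK (declared)
  Line 4: use 'a' -> ERROR (undeclared)
  Line 5: use 'z' -> ERROR (undeclared)
  Line 6: use 'x' -> ERROR (undeclared)
Total undeclared variable errors: 4

4


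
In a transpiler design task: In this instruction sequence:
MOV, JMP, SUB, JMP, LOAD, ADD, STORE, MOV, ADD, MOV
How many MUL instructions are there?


Scanning instruction sequence for MUL:
  Position 1: MOV
  Position 2: JMP
  Position 3: SUB
  Position 4: JMP
  Position 5: LOAD
  Position 6: ADD
  Position 7: STORE
  Position 8: MOV
  Position 9: ADD
  Position 10: MOV
Matches at positions: []
Total MUL count: 0

0


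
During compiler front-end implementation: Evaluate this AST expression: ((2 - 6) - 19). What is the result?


Expression: ((2 - 6) - 19)
Evaluating step by step:
  2 - 6 = -4
  -4 - 19 = -23
Result: -23

-23


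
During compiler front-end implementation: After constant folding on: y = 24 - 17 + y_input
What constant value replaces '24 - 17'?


Identifying constant sub-expression:
  Original: y = 24 - 17 + y_input
  24 and 17 are both compile-time constants
  Evaluating: 24 - 17 = 7
  After folding: y = 7 + y_input

7


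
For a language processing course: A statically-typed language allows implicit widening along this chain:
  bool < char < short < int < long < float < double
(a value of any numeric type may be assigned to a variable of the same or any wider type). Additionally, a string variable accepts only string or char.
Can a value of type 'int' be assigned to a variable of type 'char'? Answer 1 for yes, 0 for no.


Target variable type: char
Source value type: int
Numeric ranks: int=3, char=1
Widening allowed iff rank(source) <= rank(target): 3 <= 1? No
Result: 0

0


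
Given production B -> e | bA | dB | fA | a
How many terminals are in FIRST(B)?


Production: B -> e | bA | dB | fA | a
Examining each alternative for leading terminals:
  B -> e : first terminal = 'e'
  B -> bA : first terminal = 'b'
  B -> dB : first terminal = 'd'
  B -> fA : first terminal = 'f'
  B -> a : first terminal = 'a'
FIRST(B) = {a, b, d, e, f}
Count: 5

5


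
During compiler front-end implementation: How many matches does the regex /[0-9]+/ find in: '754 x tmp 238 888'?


Pattern: /[0-9]+/ (int literals)
Input: '754 x tmp 238 888'
Scanning for matches:
  Match 1: '754'
  Match 2: '238'
  Match 3: '888'
Total matches: 3

3


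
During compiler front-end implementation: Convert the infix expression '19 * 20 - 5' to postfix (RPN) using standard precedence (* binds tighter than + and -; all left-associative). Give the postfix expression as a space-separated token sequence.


Applying the shunting-yard algorithm:
  Operand 19 -> output
  Push '*' onto operator stack -> op-stack: [*]
  Operand 20 -> output
  See '-' (prec 1); top '*' (prec 2) >= it -> pop '*' to output
  Push '-' onto operator stack -> op-stack: [-]
  Operand 5 -> output
  End of input: pop '-' to output
Postfix result: 19 20 * 5 -

19 20 * 5 -


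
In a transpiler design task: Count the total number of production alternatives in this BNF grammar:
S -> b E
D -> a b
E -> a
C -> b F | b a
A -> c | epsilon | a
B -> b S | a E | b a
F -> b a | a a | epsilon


Counting alternatives per rule:
  S: 1 alternative(s)
  D: 1 alternative(s)
  E: 1 alternative(s)
  C: 2 alternative(s)
  A: 3 alternative(s)
  B: 3 alternative(s)
  F: 3 alternative(s)
Sum: 1 + 1 + 1 + 2 + 3 + 3 + 3 = 14

14


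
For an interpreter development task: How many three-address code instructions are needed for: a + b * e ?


Expression: a + b * e
Generating three-address code (respecting * over +/- precedence):
  Instruction 1: t1 = b * e
  Instruction 2: t2 = a + t1
Total instructions: 2

2


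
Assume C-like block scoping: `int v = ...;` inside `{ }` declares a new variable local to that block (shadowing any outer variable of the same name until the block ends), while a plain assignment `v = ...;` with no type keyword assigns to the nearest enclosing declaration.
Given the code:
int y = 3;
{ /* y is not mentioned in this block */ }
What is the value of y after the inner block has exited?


Analyzing scoping rules:
Outer scope: declares y = 3
Inner block: y is neither redeclared nor assigned -> unchanged
After the block -> 3
Result: 3

3


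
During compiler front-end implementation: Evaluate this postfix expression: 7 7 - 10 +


Processing tokens left to right:
Push 7, Push 7
Pop 7 and 7, compute 7 - 7 = 0, push 0
Push 10
Pop 0 and 10, compute 0 + 10 = 10, push 10
Stack result: 10

10


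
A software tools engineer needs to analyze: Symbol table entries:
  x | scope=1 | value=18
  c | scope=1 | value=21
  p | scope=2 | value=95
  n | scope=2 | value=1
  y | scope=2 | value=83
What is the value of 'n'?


Searching symbol table for 'n':
  x | scope=1 | value=18
  c | scope=1 | value=21
  p | scope=2 | value=95
  n | scope=2 | value=1 <- MATCH
  y | scope=2 | value=83
Found 'n' at scope 2 with value 1

1


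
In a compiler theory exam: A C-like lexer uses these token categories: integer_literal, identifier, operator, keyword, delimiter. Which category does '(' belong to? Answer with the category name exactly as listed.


Token: '('
Checking categories:
  identifier: no
  integer_literal: no
  operator: no
  keyword: no
  delimiter: YES
Category: delimiter

delimiter


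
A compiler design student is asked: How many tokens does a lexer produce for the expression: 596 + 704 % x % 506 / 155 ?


Scanning '596 + 704 % x % 506 / 155'
Token 1: '596' -> integer_literal
Token 2: '+' -> operator
Token 3: '704' -> integer_literal
Token 4: '%' -> operator
Token 5: 'x' -> identifier
Token 6: '%' -> operator
Token 7: '506' -> integer_literal
Token 8: '/' -> operator
Token 9: '155' -> integer_literal
Total tokens: 9

9


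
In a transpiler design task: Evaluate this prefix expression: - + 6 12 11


Parsing prefix expression: - + 6 12 11
Step 1: Innermost operation '+ 6 12'
  6 + 12 = 18
Step 2: Outer operation '- [18] 11'
  18 - 11 = 7

7


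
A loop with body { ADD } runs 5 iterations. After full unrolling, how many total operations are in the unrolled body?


Loop body operations: ADD (1 op per iteration)
Unrolling 5 iterations:
  Iteration 1: ADD (1 ops)
  Iteration 2: ADD (1 ops)
  Iteration 3: ADD (1 ops)
  Iteration 4: ADD (1 ops)
  Iteration 5: ADD (1 ops)
Total: 5 iterations * 1 ops/iter = 5 operations

5


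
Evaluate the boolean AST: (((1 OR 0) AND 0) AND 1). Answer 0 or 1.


Step 1: Evaluate inner node
  1 OR 0 = 1
Step 2: Evaluate next node
  1 AND 0 = 0
Step 3: Evaluate root node
  0 AND 1 = 0

0


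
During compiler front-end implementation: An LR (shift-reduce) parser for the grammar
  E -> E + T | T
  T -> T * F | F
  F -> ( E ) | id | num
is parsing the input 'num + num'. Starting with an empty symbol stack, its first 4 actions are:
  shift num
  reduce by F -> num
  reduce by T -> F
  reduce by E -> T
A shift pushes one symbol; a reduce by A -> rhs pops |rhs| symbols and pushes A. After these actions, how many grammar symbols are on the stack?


Tracking the symbol stack through each action:
  Action 1: shift 'num' : push -> stack = [num] (size 1)
  Action 2: reduce by F -> num : pop 1, push F -> stack = [F] (size 1)
  Action 3: reduce by T -> F : pop 1, push T -> stack = [T] (size 1)
  Action 4: reduce by E -> T : pop 1, push E -> stack = [E] (size 1)
Final stack size: 1

1


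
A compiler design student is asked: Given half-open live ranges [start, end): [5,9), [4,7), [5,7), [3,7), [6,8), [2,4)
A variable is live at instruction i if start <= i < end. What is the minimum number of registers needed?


Live ranges:
  Var0: [5, 9)
  Var1: [4, 7)
  Var2: [5, 7)
  Var3: [3, 7)
  Var4: [6, 8)
  Var5: [2, 4)
Sweep-line events (position, delta, active):
  pos=2 start -> active=1
  pos=3 start -> active=2
  pos=4 end -> active=1
  pos=4 start -> active=2
  pos=5 start -> active=3
  pos=5 start -> active=4
  pos=6 start -> active=5
  pos=7 end -> active=4
  pos=7 end -> active=3
  pos=7 end -> active=2
  pos=8 end -> active=1
  pos=9 end -> active=0
Maximum simultaneous active: 5
Minimum registers needed: 5

5


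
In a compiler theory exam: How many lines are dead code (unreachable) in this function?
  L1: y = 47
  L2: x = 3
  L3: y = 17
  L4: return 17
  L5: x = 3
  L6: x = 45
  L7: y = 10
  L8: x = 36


Analyzing control flow:
  L1: reachable (before return)
  L2: reachable (before return)
  L3: reachable (before return)
  L4: reachable (return statement)
  L5: DEAD (after return at L4)
  L6: DEAD (after return at L4)
  L7: DEAD (after return at L4)
  L8: DEAD (after return at L4)
Return at L4, total lines = 8
Dead lines: L5 through L8
Count: 4

4


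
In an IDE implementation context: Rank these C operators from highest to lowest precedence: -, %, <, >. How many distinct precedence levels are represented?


Looking up precedence for each operator:
  - -> precedence 5
  % -> precedence 6
  < -> precedence 4
  > -> precedence 4
Sorted highest to lowest: %, -, <, >
Distinct precedence values: [6, 5, 4]
Number of distinct levels: 3

3


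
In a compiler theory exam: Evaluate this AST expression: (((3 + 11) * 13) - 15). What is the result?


Expression: (((3 + 11) * 13) - 15)
Evaluating step by step:
  3 + 11 = 14
  14 * 13 = 182
  182 - 15 = 167
Result: 167

167


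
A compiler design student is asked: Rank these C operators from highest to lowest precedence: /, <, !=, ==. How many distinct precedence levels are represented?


Looking up precedence for each operator:
  / -> precedence 6
  < -> precedence 4
  != -> precedence 3
  == -> precedence 3
Sorted highest to lowest: /, <, !=, ==
Distinct precedence values: [6, 4, 3]
Number of distinct levels: 3

3


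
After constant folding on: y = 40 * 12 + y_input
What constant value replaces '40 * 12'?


Identifying constant sub-expression:
  Original: y = 40 * 12 + y_input
  40 and 12 are both compile-time constants
  Evaluating: 40 * 12 = 480
  After folding: y = 480 + y_input

480


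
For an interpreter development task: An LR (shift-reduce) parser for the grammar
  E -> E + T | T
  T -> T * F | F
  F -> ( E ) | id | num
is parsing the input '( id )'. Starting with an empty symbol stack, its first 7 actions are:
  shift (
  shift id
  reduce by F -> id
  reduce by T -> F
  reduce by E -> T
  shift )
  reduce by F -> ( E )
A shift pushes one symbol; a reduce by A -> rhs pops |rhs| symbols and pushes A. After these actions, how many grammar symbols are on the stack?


Tracking the symbol stack through each action:
  Action 1: shift '(' : push -> stack = [(] (size 1)
  Action 2: shift 'id' : push -> stack = [(, id] (size 2)
  Action 3: reduce by F -> id : pop 1, push F -> stack = [(, F] (size 2)
  Action 4: reduce by T -> F : pop 1, push T -> stack = [(, T] (size 2)
  Action 5: reduce by E -> T : pop 1, push E -> stack = [(, E] (size 2)
  Action 6: shift ')' : push -> stack = [(, E, )] (size 3)
  Action 7: reduce by F -> ( E ) : pop 3, push F -> stack = [F] (size 1)
Final stack size: 1

1


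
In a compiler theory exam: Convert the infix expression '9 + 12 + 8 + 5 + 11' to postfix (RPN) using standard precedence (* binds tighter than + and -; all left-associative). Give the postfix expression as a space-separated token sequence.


Applying the shunting-yard algorithm:
  Operand 9 -> output
  Push '+' onto operator stack -> op-stack: [+]
  Operand 12 -> output
  See '+' (prec 1); top '+' (prec 1) >= it -> pop '+' to output
  Push '+' onto operator stack -> op-stack: [+]
  Operand 8 -> output
  See '+' (prec 1); top '+' (prec 1) >= it -> pop '+' to output
  Push '+' onto operator stack -> op-stack: [+]
  Operand 5 -> output
  See '+' (prec 1); top '+' (prec 1) >= it -> pop '+' to output
  Push '+' onto operator stack -> op-stack: [+]
  Operand 11 -> output
  End of input: pop '+' to output
Postfix result: 9 12 + 8 + 5 + 11 +

9 12 + 8 + 5 + 11 +


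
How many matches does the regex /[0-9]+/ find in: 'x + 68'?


Pattern: /[0-9]+/ (int literals)
Input: 'x + 68'
Scanning for matches:
  Match 1: '68'
Total matches: 1

1


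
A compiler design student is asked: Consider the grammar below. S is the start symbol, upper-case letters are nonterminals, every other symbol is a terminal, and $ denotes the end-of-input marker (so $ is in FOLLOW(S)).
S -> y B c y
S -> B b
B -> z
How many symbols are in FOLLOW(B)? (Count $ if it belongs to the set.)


S is the start symbol and does not occur in any rule body, so FOLLOW(S) = {$}.
Examining every occurrence of B in a rule body:
  S -> y B c y : B is followed by terminal 'c' -> add 'c'
  S -> B b : B is followed by terminal 'b' -> add 'b'
  B -> z : B does not occur in the body -> contributes nothing
FOLLOW(B) = {b, c}
Count: 2

2


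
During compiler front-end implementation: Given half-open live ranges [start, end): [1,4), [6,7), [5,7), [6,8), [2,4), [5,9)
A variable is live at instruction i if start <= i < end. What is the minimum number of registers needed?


Live ranges:
  Var0: [1, 4)
  Var1: [6, 7)
  Var2: [5, 7)
  Var3: [6, 8)
  Var4: [2, 4)
  Var5: [5, 9)
Sweep-line events (position, delta, active):
  pos=1 start -> active=1
  pos=2 start -> active=2
  pos=4 end -> active=1
  pos=4 end -> active=0
  pos=5 start -> active=1
  pos=5 start -> active=2
  pos=6 start -> active=3
  pos=6 start -> active=4
  pos=7 end -> active=3
  pos=7 end -> active=2
  pos=8 end -> active=1
  pos=9 end -> active=0
Maximum simultaneous active: 4
Minimum registers needed: 4

4


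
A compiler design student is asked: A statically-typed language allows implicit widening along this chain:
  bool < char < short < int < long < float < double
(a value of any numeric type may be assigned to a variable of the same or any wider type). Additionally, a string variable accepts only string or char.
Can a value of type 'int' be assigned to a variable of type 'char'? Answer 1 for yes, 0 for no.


Target variable type: char
Source value type: int
Numeric ranks: int=3, char=1
Widening allowed iff rank(source) <= rank(target): 3 <= 1? No
Result: 0

0


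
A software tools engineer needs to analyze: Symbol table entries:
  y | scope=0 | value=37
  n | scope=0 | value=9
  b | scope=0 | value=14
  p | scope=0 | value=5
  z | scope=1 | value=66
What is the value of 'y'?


Searching symbol table for 'y':
  y | scope=0 | value=37 <- MATCH
  n | scope=0 | value=9
  b | scope=0 | value=14
  p | scope=0 | value=5
  z | scope=1 | value=66
Found 'y' at scope 0 with value 37

37


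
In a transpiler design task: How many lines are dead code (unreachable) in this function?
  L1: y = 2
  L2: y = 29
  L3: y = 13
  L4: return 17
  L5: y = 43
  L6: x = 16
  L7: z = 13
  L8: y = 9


Analyzing control flow:
  L1: reachable (before return)
  L2: reachable (before return)
  L3: reachable (before return)
  L4: reachable (return statement)
  L5: DEAD (after return at L4)
  L6: DEAD (after return at L4)
  L7: DEAD (after return at L4)
  L8: DEAD (after return at L4)
Return at L4, total lines = 8
Dead lines: L5 through L8
Count: 4

4


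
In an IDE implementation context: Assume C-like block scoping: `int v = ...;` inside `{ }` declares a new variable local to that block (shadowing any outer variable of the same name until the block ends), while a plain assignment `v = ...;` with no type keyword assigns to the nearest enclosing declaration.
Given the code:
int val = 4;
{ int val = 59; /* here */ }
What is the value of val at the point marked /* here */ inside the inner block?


Analyzing scoping rules:
Outer scope: declares val = 4
Inner block: 'int val = 59;' declares a NEW val that shadows the outer one
Inside the block the inner declaration is in scope -> 59
Result: 59

59


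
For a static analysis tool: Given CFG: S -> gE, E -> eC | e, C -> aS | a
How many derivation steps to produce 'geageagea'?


Grammar: S -> gE, E -> eC | e, C -> aS | a
Deriving 'geageagea':
Step 1: S -> gE => gE
Step 2: E -> eC => geC
Step 3: C -> aS => geaS
Step 4: S -> gE => geagE
Step 5: E -> eC => geageC
Step 6: C -> aS => geageaS
Step 7: S -> gE => geageagE
Step 8: E -> eC => geageageC
Step 9: C -> a => geageagea
Total derivation steps: 9

9


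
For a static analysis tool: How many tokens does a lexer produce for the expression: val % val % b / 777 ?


Scanning 'val % val % b / 777'
Token 1: 'val' -> identifier
Token 2: '%' -> operator
Token 3: 'val' -> identifier
Token 4: '%' -> operator
Token 5: 'b' -> identifier
Token 6: '/' -> operator
Token 7: '777' -> integer_literal
Total tokens: 7

7


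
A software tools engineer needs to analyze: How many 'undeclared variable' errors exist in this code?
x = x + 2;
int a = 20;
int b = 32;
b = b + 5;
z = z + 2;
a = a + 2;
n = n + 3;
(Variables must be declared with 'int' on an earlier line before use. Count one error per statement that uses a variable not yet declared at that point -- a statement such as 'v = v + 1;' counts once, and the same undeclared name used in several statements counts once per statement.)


Scanning code line by line:
  Line 1: use 'x' -> ERROR (undeclared)
  Line 2: declare 'a' -> declared = ['a']
  Line 3: declare 'b' -> declared = ['a', 'b']
  Line 4: use 'b' -> OK (declared)
  Line 5: use 'z' -> ERROR (undeclared)
  Line 6: use 'a' -> OK (declared)
  Line 7: use 'n' -> ERROR (undeclared)
Total undeclared variable errors: 3

3


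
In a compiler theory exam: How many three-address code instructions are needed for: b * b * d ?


Expression: b * b * d
Generating three-address code (respecting * over +/- precedence):
  Instruction 1: t1 = b * b
  Instruction 2: t2 = t1 * d
Total instructions: 2

2


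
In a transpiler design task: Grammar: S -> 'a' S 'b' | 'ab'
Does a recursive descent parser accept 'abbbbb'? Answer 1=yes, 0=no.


Grammar accepts strings of the form a^n b^n (n >= 1)
Word: 'abbbbb'
Counting: 1 a's and 5 b's
Check: 1 == 5? No
Mismatch: a-count != b-count
Rejected

0


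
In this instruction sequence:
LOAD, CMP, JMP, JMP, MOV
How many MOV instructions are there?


Scanning instruction sequence for MOV:
  Position 1: LOAD
  Position 2: CMP
  Position 3: JMP
  Position 4: JMP
  Position 5: MOV <- MATCH
Matches at positions: [5]
Total MOV count: 1

1


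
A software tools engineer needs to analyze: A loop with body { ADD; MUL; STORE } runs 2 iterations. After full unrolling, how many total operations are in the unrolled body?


Loop body operations: ADD, MUL, STORE (3 ops per iteration)
Unrolling 2 iterations:
  Iteration 1: ADD, MUL, STORE (3 ops)
  Iteration 2: ADD, MUL, STORE (3 ops)
Total: 2 iterations * 3 ops/iter = 6 operations

6


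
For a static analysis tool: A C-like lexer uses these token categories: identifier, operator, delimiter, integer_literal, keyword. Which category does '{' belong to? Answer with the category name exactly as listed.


Token: '{'
Checking categories:
  identifier: no
  integer_literal: no
  operator: no
  keyword: no
  delimiter: YES
Category: delimiter

delimiter


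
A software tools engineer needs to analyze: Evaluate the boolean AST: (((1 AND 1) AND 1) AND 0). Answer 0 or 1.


Step 1: Evaluate inner node
  1 AND 1 = 1
Step 2: Evaluate next node
  1 AND 1 = 1
Step 3: Evaluate root node
  1 AND 0 = 0

0


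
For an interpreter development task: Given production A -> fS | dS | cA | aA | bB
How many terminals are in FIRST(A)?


Production: A -> fS | dS | cA | aA | bB
Examining each alternative for leading terminals:
  A -> fS : first terminal = 'f'
  A -> dS : first terminal = 'd'
  A -> cA : first terminal = 'c'
  A -> aA : first terminal = 'a'
  A -> bB : first terminal = 'b'
FIRST(A) = {a, b, c, d, f}
Count: 5

5


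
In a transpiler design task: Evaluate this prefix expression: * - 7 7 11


Parsing prefix expression: * - 7 7 11
Step 1: Innermost operation '- 7 7'
  7 - 7 = 0
Step 2: Outer operation '* [0] 11'
  0 * 11 = 0

0


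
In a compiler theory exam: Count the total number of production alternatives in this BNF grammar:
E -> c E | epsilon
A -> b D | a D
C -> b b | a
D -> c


Counting alternatives per rule:
  E: 2 alternative(s)
  A: 2 alternative(s)
  C: 2 alternative(s)
  D: 1 alternative(s)
Sum: 2 + 2 + 2 + 1 = 7

7


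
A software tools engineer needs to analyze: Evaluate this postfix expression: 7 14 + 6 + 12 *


Processing tokens left to right:
Push 7, Push 14
Pop 7 and 14, compute 7 + 14 = 21, push 21
Push 6
Pop 21 and 6, compute 21 + 6 = 27, push 27
Push 12
Pop 27 and 12, compute 27 * 12 = 324, push 324
Stack result: 324

324


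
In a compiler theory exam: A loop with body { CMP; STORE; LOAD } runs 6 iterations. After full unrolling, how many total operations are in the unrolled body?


Loop body operations: CMP, STORE, LOAD (3 ops per iteration)
Unrolling 6 iterations:
  Iteration 1: CMP, STORE, LOAD (3 ops)
  Iteration 2: CMP, STORE, LOAD (3 ops)
  Iteration 3: CMP, STORE, LOAD (3 ops)
  Iteration 4: CMP, STORE, LOAD (3 ops)
  Iteration 5: CMP, STORE, LOAD (3 ops)
  Iteration 6: CMP, STORE, LOAD (3 ops)
Total: 6 iterations * 3 ops/iter = 18 operations

18


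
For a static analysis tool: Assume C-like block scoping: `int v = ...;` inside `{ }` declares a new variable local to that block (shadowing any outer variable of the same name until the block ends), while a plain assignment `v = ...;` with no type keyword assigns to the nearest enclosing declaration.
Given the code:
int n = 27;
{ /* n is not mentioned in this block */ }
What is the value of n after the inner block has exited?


Analyzing scoping rules:
Outer scope: declares n = 27
Inner block: n is neither redeclared nor assigned -> unchanged
After the block -> 27
Result: 27

27


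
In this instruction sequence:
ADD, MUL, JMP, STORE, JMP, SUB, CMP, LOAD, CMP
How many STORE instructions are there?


Scanning instruction sequence for STORE:
  Position 1: ADD
  Position 2: MUL
  Position 3: JMP
  Position 4: STORE <- MATCH
  Position 5: JMP
  Position 6: SUB
  Position 7: CMP
  Position 8: LOAD
  Position 9: CMP
Matches at positions: [4]
Total STORE count: 1

1


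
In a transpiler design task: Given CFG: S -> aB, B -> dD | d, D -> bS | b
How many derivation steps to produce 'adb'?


Grammar: S -> aB, B -> dD | d, D -> bS | b
Deriving 'adb':
Step 1: S -> aB => aB
Step 2: B -> dD => adD
Step 3: D -> b => adb
Total derivation steps: 3

3


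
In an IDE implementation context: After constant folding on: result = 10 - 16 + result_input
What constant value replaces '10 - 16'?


Identifying constant sub-expression:
  Original: result = 10 - 16 + result_input
  10 and 16 are both compile-time constants
  Evaluating: 10 - 16 = -6
  After folding: result = -6 + result_input

-6


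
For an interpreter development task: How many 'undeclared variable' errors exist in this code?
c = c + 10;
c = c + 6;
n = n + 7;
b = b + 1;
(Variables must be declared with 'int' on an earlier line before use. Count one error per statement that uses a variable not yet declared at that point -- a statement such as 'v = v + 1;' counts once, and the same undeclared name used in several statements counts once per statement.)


Scanning code line by line:
  Line 1: use 'c' -> ERROR (undeclared)
  Line 2: use 'c' -> ERROR (undeclared)
  Line 3: use 'n' -> ERROR (undeclared)
  Line 4: use 'b' -> ERROR (undeclared)
Total undeclared variable errors: 4

4
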